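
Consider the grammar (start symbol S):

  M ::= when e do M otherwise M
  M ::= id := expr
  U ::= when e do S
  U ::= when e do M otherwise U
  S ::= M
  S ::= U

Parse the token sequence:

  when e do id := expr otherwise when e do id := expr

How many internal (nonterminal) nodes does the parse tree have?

6

[S [U when e do [M id := expr] otherwise [U when e do [S [M id := expr]]]]]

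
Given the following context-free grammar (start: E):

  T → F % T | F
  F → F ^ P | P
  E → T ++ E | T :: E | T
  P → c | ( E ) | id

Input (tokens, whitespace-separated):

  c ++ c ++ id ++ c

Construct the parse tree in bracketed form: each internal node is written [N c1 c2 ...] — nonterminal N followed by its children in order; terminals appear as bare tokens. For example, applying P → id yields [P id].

E
T ++ E
F ++ E
P ++ E
c ++ E
c ++ T ++ E
c ++ F ++ E
c ++ P ++ E
c ++ c ++ E
c ++ c ++ T ++ E
c ++ c ++ F ++ E
c ++ c ++ P ++ E
c ++ c ++ id ++ E
c ++ c ++ id ++ T
c ++ c ++ id ++ F
c ++ c ++ id ++ P
c ++ c ++ id ++ c

[E [T [F [P c]]] ++ [E [T [F [P c]]] ++ [E [T [F [P id]]] ++ [E [T [F [P c]]]]]]]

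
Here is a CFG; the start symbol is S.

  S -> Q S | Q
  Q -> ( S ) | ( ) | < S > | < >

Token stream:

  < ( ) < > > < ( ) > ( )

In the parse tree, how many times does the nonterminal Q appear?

6

[S [Q < [S [Q ( )] [S [Q < >]]] >] [S [Q < [S [Q ( )]] >] [S [Q ( )]]]]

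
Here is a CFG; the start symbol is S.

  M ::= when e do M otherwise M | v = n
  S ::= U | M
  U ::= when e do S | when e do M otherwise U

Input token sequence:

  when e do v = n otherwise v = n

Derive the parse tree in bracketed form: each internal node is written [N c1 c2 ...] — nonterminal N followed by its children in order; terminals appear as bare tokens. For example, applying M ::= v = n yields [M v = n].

[S [M when e do [M v = n] otherwise [M v = n]]]

S
M
when e do M otherwise M
when e do v = n otherwise M
when e do v = n otherwise v = n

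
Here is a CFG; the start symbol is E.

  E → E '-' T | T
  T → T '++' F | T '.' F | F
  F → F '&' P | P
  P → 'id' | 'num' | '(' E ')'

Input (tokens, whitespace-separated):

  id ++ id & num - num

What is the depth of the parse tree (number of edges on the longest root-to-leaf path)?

[E [E [T [T [F [P id]]] ++ [F [F [P id]] & [P num]]]] - [T [F [P num]]]]

6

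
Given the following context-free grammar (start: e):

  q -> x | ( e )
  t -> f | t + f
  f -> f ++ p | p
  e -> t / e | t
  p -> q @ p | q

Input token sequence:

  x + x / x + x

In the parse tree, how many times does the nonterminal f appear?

4

[e [t [t [f [p [q x]]]] + [f [p [q x]]]] / [e [t [t [f [p [q x]]]] + [f [p [q x]]]]]]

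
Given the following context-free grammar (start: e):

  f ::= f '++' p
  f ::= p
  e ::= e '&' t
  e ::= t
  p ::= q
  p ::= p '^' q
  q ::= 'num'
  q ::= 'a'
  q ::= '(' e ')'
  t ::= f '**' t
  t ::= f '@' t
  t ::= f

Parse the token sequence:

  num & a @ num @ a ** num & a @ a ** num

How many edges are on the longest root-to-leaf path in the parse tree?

9

[e [e [e [t [f [p [q num]]]]] & [t [f [p [q a]]] @ [t [f [p [q num]]] @ [t [f [p [q a]]] ** [t [f [p [q num]]]]]]]] & [t [f [p [q a]]] @ [t [f [p [q a]]] ** [t [f [p [q num]]]]]]]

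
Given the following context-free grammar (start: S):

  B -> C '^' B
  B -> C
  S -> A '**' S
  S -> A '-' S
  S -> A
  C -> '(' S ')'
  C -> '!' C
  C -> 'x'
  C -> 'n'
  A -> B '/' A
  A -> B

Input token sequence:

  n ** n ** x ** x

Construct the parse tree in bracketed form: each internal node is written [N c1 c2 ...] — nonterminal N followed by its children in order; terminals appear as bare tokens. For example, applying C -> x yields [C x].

S
A ** S
B ** S
C ** S
n ** S
n ** A ** S
n ** B ** S
n ** C ** S
n ** n ** S
n ** n ** A ** S
n ** n ** B ** S
n ** n ** C ** S
n ** n ** x ** S
n ** n ** x ** A
n ** n ** x ** B
n ** n ** x ** C
n ** n ** x ** x

[S [A [B [C n]]] ** [S [A [B [C n]]] ** [S [A [B [C x]]] ** [S [A [B [C x]]]]]]]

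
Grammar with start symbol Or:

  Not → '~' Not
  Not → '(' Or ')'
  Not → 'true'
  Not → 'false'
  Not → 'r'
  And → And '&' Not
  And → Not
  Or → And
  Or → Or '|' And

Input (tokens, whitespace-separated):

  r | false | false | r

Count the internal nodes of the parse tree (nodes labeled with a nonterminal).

[Or [Or [Or [Or [And [Not r]]] | [And [Not false]]] | [And [Not false]]] | [And [Not r]]]

12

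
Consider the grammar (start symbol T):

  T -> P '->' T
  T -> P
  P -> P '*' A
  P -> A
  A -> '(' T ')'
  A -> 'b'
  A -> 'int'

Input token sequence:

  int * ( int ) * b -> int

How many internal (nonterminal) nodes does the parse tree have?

13

[T [P [P [P [A int]] * [A ( [T [P [A int]]] )]] * [A b]] -> [T [P [A int]]]]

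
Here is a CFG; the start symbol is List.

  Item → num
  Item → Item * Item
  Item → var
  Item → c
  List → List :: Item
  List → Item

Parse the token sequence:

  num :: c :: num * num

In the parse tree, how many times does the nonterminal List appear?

3

[List [List [List [Item num]] :: [Item c]] :: [Item [Item num] * [Item num]]]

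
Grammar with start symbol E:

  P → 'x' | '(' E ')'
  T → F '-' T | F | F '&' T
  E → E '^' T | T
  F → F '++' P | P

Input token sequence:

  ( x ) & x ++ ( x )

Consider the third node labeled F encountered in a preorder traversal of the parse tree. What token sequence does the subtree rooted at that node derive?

x ++ ( x )

[E [T [F [P ( [E [T [F [P x]]]] )]] & [T [F [F [P x]] ++ [P ( [E [T [F [P x]]]] )]]]]]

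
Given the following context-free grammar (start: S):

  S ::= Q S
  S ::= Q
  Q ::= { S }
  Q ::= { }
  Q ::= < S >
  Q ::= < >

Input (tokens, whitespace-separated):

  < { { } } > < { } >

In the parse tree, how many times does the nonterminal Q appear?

[S [Q < [S [Q { [S [Q { }]] }]] >] [S [Q < [S [Q { }]] >]]]

5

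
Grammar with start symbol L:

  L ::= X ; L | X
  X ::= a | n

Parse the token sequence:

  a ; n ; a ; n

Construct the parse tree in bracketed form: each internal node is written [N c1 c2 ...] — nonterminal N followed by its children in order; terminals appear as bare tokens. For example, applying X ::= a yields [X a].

[L [X a] ; [L [X n] ; [L [X a] ; [L [X n]]]]]

L
X ; L
a ; L
a ; X ; L
a ; n ; L
a ; n ; X ; L
a ; n ; a ; L
a ; n ; a ; X
a ; n ; a ; n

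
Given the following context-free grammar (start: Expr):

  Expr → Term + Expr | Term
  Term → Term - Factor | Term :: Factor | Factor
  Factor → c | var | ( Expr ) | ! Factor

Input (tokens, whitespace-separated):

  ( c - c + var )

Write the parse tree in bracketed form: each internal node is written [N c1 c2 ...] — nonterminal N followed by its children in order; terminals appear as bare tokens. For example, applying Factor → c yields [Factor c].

[Expr [Term [Factor ( [Expr [Term [Term [Factor c]] - [Factor c]] + [Expr [Term [Factor var]]]] )]]]

Expr
Term
Factor
( Expr )
( Term + Expr )
( Term - Factor + Expr )
( Factor - Factor + Expr )
( c - Factor + Expr )
( c - c + Expr )
( c - c + Term )
( c - c + Factor )
( c - c + var )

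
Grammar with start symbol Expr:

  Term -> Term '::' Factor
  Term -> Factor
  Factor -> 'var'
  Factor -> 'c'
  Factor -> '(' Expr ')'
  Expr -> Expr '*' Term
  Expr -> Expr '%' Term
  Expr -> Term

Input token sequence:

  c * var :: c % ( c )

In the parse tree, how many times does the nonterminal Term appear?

[Expr [Expr [Expr [Term [Factor c]]] * [Term [Term [Factor var]] :: [Factor c]]] % [Term [Factor ( [Expr [Term [Factor c]]] )]]]

5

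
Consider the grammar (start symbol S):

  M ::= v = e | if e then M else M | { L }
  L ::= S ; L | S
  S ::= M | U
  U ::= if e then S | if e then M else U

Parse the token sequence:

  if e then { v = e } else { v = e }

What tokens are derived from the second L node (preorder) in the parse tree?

v = e

[S [M if e then [M { [L [S [M v = e]]] }] else [M { [L [S [M v = e]]] }]]]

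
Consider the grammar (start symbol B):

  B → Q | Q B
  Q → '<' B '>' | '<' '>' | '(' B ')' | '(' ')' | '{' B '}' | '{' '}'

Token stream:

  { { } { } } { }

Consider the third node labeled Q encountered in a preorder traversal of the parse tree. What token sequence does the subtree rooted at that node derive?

[B [Q { [B [Q { }] [B [Q { }]]] }] [B [Q { }]]]

{ }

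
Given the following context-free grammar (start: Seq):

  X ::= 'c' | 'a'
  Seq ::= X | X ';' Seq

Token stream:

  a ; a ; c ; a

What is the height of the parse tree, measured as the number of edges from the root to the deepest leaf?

[Seq [X a] ; [Seq [X a] ; [Seq [X c] ; [Seq [X a]]]]]

5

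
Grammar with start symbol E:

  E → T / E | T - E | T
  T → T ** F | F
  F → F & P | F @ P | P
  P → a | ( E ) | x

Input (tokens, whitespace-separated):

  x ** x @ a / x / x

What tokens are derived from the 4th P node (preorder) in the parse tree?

x

[E [T [T [F [P x]]] ** [F [F [P x]] @ [P a]]] / [E [T [F [P x]]] / [E [T [F [P x]]]]]]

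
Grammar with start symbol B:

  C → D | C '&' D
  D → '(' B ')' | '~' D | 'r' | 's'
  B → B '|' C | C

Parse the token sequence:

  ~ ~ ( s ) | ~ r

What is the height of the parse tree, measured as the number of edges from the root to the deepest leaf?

[B [B [C [D ~ [D ~ [D ( [B [C [D s]]] )]]]]] | [C [D ~ [D r]]]]

9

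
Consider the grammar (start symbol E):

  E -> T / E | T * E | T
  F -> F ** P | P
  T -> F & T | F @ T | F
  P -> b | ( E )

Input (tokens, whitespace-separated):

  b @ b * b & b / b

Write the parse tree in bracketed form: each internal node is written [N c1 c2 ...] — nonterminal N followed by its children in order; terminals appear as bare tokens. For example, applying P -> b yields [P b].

E
T * E
F @ T * E
P @ T * E
b @ T * E
b @ F * E
b @ P * E
b @ b * E
b @ b * T / E
b @ b * F & T / E
b @ b * P & T / E
b @ b * b & T / E
b @ b * b & F / E
b @ b * b & P / E
b @ b * b & b / E
b @ b * b & b / T
b @ b * b & b / F
b @ b * b & b / P
b @ b * b & b / b

[E [T [F [P b]] @ [T [F [P b]]]] * [E [T [F [P b]] & [T [F [P b]]]] / [E [T [F [P b]]]]]]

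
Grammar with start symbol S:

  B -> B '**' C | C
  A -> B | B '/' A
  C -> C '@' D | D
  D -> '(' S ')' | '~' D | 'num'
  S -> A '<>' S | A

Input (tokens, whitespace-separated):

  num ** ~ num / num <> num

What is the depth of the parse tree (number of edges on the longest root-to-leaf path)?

[S [A [B [B [C [D num]]] ** [C [D ~ [D num]]]] / [A [B [C [D num]]]]] <> [S [A [B [C [D num]]]]]]

6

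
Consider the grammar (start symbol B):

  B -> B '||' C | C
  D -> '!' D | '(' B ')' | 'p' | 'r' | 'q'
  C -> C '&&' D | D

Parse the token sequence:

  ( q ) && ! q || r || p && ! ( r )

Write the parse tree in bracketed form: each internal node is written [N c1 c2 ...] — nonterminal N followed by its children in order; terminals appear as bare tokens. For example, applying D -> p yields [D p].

B
B || C
B || C || C
C || C || C
C && D || C || C
D && D || C || C
( B ) && D || C || C
( C ) && D || C || C
( D ) && D || C || C
( q ) && D || C || C
( q ) && ! D || C || C
( q ) && ! q || C || C
( q ) && ! q || D || C
( q ) && ! q || r || C
( q ) && ! q || r || C && D
( q ) && ! q || r || D && D
( q ) && ! q || r || p && D
( q ) && ! q || r || p && ! D
( q ) && ! q || r || p && ! ( B )
( q ) && ! q || r || p && ! ( C )
( q ) && ! q || r || p && ! ( D )
( q ) && ! q || r || p && ! ( r )

[B [B [B [C [C [D ( [B [C [D q]]] )]] && [D ! [D q]]]] || [C [D r]]] || [C [C [D p]] && [D ! [D ( [B [C [D r]]] )]]]]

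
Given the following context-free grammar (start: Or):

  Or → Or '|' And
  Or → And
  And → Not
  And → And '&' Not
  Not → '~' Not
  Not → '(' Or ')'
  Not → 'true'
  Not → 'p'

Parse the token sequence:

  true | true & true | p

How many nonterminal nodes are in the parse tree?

[Or [Or [Or [And [Not true]]] | [And [And [Not true]] & [Not true]]] | [And [Not p]]]

11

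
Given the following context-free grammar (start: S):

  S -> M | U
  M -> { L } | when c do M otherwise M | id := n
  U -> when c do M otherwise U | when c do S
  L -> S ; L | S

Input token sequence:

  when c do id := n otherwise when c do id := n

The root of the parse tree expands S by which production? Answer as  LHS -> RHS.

S -> U

[S [U when c do [M id := n] otherwise [U when c do [S [M id := n]]]]]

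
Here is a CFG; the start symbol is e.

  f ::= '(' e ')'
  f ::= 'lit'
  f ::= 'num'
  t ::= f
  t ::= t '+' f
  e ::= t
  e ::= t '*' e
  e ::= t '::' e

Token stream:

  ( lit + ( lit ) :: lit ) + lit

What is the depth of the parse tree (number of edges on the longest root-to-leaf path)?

10

[e [t [t [f ( [e [t [t [f lit]] + [f ( [e [t [f lit]]] )]] :: [e [t [f lit]]]] )]] + [f lit]]]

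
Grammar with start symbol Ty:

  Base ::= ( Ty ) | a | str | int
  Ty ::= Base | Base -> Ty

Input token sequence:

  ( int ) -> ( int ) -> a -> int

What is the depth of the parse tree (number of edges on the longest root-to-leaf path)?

[Ty [Base ( [Ty [Base int]] )] -> [Ty [Base ( [Ty [Base int]] )] -> [Ty [Base a] -> [Ty [Base int]]]]]

5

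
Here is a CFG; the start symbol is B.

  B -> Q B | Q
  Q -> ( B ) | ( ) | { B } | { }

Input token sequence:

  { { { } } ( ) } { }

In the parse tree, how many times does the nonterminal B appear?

5

[B [Q { [B [Q { [B [Q { }]] }] [B [Q ( )]]] }] [B [Q { }]]]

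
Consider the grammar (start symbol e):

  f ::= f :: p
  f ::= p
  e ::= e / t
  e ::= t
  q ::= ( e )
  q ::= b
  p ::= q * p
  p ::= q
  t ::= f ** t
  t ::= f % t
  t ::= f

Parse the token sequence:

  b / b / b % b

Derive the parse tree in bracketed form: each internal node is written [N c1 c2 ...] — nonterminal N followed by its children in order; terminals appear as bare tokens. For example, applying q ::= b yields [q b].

e
e / t
e / t / t
t / t / t
f / t / t
p / t / t
q / t / t
b / t / t
b / f / t
b / p / t
b / q / t
b / b / t
b / b / f % t
b / b / p % t
b / b / q % t
b / b / b % t
b / b / b % f
b / b / b % p
b / b / b % q
b / b / b % b

[e [e [e [t [f [p [q b]]]]] / [t [f [p [q b]]]]] / [t [f [p [q b]]] % [t [f [p [q b]]]]]]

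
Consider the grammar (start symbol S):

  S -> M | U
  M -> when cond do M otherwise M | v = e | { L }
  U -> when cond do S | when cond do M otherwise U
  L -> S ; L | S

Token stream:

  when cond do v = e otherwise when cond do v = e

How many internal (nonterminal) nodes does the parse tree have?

[S [U when cond do [M v = e] otherwise [U when cond do [S [M v = e]]]]]

6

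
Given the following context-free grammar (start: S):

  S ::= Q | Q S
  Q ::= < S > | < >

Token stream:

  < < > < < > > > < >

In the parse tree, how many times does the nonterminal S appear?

[S [Q < [S [Q < >] [S [Q < [S [Q < >]] >]]] >] [S [Q < >]]]

5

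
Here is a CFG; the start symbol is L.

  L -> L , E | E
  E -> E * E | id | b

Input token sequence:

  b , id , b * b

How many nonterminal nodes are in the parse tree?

8

[L [L [L [E b]] , [E id]] , [E [E b] * [E b]]]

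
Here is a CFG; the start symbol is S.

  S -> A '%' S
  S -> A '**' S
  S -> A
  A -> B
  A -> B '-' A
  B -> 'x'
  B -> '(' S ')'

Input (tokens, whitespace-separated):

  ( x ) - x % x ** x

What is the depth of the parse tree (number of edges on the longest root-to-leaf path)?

6

[S [A [B ( [S [A [B x]]] )] - [A [B x]]] % [S [A [B x]] ** [S [A [B x]]]]]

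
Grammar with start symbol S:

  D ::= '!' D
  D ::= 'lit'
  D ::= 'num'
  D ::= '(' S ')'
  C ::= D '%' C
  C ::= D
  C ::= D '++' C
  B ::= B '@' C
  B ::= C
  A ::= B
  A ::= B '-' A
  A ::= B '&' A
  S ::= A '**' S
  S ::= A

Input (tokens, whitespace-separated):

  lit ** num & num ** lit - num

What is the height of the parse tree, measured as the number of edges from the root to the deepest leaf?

[S [A [B [C [D lit]]]] ** [S [A [B [C [D num]]] & [A [B [C [D num]]]]] ** [S [A [B [C [D lit]]] - [A [B [C [D num]]]]]]]]

8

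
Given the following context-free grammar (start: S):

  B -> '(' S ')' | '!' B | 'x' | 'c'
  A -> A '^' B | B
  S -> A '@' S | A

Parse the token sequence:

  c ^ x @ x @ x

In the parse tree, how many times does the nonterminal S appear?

[S [A [A [B c]] ^ [B x]] @ [S [A [B x]] @ [S [A [B x]]]]]

3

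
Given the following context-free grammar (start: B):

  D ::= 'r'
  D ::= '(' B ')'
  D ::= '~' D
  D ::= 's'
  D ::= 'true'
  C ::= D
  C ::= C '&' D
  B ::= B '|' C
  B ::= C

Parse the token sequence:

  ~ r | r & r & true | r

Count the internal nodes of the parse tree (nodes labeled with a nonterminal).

[B [B [B [C [D ~ [D r]]]] | [C [C [C [D r]] & [D r]] & [D true]]] | [C [D r]]]

14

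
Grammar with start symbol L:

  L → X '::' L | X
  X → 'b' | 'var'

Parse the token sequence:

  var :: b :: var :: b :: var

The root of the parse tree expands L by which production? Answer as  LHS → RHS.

L → X '::' L

[L [X var] :: [L [X b] :: [L [X var] :: [L [X b] :: [L [X var]]]]]]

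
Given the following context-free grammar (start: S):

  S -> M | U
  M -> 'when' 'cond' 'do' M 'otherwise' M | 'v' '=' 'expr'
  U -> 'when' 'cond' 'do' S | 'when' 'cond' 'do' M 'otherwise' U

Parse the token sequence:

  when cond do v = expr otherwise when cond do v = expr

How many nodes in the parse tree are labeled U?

[S [U when cond do [M v = expr] otherwise [U when cond do [S [M v = expr]]]]]

2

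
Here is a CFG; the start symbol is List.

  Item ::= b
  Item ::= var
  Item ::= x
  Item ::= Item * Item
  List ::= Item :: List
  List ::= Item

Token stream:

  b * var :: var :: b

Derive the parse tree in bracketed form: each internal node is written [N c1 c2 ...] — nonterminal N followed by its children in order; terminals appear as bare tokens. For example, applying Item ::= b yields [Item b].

[List [Item [Item b] * [Item var]] :: [List [Item var] :: [List [Item b]]]]

List
Item :: List
Item * Item :: List
b * Item :: List
b * var :: List
b * var :: Item :: List
b * var :: var :: List
b * var :: var :: Item
b * var :: var :: b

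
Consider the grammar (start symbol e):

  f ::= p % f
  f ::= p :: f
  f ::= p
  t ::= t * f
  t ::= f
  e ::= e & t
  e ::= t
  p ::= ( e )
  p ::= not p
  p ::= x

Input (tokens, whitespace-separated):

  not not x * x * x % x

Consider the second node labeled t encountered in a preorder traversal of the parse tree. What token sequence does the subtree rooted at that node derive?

[e [t [t [t [f [p not [p not [p x]]]]] * [f [p x]]] * [f [p x] % [f [p x]]]]]

not not x * x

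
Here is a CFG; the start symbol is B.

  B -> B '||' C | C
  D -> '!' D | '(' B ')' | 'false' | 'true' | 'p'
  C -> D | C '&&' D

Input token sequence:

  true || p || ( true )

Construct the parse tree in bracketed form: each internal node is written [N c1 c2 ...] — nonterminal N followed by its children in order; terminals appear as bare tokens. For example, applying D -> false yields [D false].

[B [B [B [C [D true]]] || [C [D p]]] || [C [D ( [B [C [D true]]] )]]]

B
B || C
B || C || C
C || C || C
D || C || C
true || C || C
true || D || C
true || p || C
true || p || D
true || p || ( B )
true || p || ( C )
true || p || ( D )
true || p || ( true )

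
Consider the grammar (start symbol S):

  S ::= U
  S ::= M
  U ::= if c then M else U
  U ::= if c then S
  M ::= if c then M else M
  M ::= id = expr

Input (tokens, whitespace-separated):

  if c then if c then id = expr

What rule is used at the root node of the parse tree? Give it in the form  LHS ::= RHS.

[S [U if c then [S [U if c then [S [M id = expr]]]]]]

S ::= U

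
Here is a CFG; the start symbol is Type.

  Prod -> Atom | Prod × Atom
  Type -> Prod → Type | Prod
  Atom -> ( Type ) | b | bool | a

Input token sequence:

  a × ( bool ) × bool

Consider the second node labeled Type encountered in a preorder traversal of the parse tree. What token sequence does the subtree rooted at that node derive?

bool

[Type [Prod [Prod [Prod [Atom a]] × [Atom ( [Type [Prod [Atom bool]]] )]] × [Atom bool]]]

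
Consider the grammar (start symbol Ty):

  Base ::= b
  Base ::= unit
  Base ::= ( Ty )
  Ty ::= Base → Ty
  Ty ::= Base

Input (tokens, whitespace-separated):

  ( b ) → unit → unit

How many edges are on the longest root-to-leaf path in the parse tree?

[Ty [Base ( [Ty [Base b]] )] → [Ty [Base unit] → [Ty [Base unit]]]]

4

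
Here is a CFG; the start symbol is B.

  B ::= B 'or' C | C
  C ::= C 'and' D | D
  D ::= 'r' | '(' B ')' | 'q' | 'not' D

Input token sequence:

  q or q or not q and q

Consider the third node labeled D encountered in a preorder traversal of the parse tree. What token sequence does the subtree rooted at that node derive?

[B [B [B [C [D q]]] or [C [D q]]] or [C [C [D not [D q]]] and [D q]]]

not q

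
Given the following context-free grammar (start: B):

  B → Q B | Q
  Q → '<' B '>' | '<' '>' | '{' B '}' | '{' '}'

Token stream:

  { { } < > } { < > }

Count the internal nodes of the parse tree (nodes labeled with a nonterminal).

[B [Q { [B [Q { }] [B [Q < >]]] }] [B [Q { [B [Q < >]] }]]]

10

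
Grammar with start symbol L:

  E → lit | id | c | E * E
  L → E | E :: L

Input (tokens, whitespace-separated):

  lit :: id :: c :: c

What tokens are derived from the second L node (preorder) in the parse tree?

id :: c :: c

[L [E lit] :: [L [E id] :: [L [E c] :: [L [E c]]]]]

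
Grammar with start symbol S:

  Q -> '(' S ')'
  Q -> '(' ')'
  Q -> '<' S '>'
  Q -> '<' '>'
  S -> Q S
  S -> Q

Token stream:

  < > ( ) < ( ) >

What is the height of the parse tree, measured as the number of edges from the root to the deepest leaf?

6

[S [Q < >] [S [Q ( )] [S [Q < [S [Q ( )]] >]]]]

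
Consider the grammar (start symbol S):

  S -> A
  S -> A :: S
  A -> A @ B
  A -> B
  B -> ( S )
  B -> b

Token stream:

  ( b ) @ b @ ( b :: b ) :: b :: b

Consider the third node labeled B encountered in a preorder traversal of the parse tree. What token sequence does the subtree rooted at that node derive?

b

[S [A [A [A [B ( [S [A [B b]]] )]] @ [B b]] @ [B ( [S [A [B b]] :: [S [A [B b]]]] )]] :: [S [A [B b]] :: [S [A [B b]]]]]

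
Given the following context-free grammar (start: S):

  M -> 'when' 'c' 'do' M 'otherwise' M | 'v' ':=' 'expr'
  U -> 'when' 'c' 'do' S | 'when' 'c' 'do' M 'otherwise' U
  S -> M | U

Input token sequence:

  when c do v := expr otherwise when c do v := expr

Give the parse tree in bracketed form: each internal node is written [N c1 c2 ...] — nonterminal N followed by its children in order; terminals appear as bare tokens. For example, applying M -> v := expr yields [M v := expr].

S
U
when c do M otherwise U
when c do v := expr otherwise U
when c do v := expr otherwise when c do S
when c do v := expr otherwise when c do M
when c do v := expr otherwise when c do v := expr

[S [U when c do [M v := expr] otherwise [U when c do [S [M v := expr]]]]]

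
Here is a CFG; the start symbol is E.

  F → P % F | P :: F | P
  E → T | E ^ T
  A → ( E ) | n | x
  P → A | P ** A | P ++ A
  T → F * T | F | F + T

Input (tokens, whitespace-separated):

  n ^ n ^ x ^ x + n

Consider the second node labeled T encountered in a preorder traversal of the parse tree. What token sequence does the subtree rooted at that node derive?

n

[E [E [E [E [T [F [P [A n]]]]] ^ [T [F [P [A n]]]]] ^ [T [F [P [A x]]]]] ^ [T [F [P [A x]]] + [T [F [P [A n]]]]]]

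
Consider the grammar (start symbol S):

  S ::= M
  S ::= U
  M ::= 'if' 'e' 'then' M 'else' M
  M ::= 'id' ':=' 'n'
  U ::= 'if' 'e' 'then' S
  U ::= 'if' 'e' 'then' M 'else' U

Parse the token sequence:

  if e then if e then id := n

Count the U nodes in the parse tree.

2

[S [U if e then [S [U if e then [S [M id := n]]]]]]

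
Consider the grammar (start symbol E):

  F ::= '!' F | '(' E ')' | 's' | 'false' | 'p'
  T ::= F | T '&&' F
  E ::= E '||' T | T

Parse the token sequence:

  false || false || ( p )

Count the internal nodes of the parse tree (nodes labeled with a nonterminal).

[E [E [E [T [F false]]] || [T [F false]]] || [T [F ( [E [T [F p]]] )]]]

12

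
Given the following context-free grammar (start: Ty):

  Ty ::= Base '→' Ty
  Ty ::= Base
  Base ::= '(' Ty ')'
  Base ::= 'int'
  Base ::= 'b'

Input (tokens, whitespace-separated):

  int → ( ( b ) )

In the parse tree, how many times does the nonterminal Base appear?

4

[Ty [Base int] → [Ty [Base ( [Ty [Base ( [Ty [Base b]] )]] )]]]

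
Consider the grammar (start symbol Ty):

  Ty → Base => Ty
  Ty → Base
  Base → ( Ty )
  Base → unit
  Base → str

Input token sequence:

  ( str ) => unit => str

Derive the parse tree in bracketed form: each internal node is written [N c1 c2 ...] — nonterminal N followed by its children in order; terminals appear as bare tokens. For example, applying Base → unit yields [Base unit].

Ty
Base => Ty
( Ty ) => Ty
( Base ) => Ty
( str ) => Ty
( str ) => Base => Ty
( str ) => unit => Ty
( str ) => unit => Base
( str ) => unit => str

[Ty [Base ( [Ty [Base str]] )] => [Ty [Base unit] => [Ty [Base str]]]]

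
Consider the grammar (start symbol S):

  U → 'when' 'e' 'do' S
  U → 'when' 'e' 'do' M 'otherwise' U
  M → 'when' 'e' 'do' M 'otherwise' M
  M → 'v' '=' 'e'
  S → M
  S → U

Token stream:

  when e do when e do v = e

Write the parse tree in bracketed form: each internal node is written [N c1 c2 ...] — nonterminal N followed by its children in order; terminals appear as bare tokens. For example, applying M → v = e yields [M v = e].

[S [U when e do [S [U when e do [S [M v = e]]]]]]

S
U
when e do S
when e do U
when e do when e do S
when e do when e do M
when e do when e do v = e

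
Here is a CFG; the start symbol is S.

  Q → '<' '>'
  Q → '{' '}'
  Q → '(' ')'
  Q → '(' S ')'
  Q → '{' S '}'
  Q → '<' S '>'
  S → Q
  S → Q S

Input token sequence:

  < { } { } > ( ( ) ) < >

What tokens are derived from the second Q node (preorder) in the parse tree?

[S [Q < [S [Q { }] [S [Q { }]]] >] [S [Q ( [S [Q ( )]] )] [S [Q < >]]]]

{ }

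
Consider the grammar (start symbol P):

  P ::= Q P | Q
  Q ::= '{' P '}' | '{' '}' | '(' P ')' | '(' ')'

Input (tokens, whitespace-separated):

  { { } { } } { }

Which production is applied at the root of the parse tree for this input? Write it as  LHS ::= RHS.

P ::= Q P

[P [Q { [P [Q { }] [P [Q { }]]] }] [P [Q { }]]]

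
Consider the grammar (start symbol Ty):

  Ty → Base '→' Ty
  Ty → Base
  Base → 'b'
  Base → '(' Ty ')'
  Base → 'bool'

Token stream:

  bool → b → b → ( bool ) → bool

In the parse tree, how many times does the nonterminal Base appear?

6

[Ty [Base bool] → [Ty [Base b] → [Ty [Base b] → [Ty [Base ( [Ty [Base bool]] )] → [Ty [Base bool]]]]]]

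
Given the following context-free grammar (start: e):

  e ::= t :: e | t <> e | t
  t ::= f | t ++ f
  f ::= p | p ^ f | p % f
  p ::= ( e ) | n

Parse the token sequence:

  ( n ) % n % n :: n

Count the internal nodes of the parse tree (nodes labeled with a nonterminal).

16

[e [t [f [p ( [e [t [f [p n]]]] )] % [f [p n] % [f [p n]]]]] :: [e [t [f [p n]]]]]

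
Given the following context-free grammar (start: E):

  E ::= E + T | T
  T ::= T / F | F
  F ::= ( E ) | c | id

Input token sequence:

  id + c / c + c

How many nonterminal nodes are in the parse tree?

11

[E [E [E [T [F id]]] + [T [T [F c]] / [F c]]] + [T [F c]]]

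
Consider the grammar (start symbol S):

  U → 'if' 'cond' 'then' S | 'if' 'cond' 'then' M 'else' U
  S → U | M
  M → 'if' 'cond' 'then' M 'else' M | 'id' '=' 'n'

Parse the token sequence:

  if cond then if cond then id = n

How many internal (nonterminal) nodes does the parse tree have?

6

[S [U if cond then [S [U if cond then [S [M id = n]]]]]]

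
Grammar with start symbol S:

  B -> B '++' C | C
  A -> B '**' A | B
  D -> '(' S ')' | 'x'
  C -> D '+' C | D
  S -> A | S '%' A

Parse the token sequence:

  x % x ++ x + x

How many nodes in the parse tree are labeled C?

[S [S [A [B [C [D x]]]]] % [A [B [B [C [D x]]] ++ [C [D x] + [C [D x]]]]]]

4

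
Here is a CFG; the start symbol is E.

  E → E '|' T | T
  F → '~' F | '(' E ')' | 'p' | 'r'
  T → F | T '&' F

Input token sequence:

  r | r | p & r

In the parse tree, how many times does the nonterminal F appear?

4

[E [E [E [T [F r]]] | [T [F r]]] | [T [T [F p]] & [F r]]]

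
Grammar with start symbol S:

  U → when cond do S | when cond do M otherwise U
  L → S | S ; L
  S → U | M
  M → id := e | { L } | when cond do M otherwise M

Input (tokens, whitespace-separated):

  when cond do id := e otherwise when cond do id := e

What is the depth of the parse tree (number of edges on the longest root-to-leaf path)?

5

[S [U when cond do [M id := e] otherwise [U when cond do [S [M id := e]]]]]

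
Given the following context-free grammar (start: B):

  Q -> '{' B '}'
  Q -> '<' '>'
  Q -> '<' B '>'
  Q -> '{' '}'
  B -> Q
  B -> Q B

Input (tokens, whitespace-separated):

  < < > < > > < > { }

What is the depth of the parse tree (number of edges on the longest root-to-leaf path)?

[B [Q < [B [Q < >] [B [Q < >]]] >] [B [Q < >] [B [Q { }]]]]

5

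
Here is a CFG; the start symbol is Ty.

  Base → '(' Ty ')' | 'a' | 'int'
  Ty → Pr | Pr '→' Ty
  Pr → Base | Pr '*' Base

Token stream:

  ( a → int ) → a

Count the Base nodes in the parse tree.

[Ty [Pr [Base ( [Ty [Pr [Base a]] → [Ty [Pr [Base int]]]] )]] → [Ty [Pr [Base a]]]]

4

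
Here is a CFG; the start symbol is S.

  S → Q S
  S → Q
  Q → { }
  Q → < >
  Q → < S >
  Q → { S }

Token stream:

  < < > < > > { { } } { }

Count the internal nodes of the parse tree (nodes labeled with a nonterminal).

12

[S [Q < [S [Q < >] [S [Q < >]]] >] [S [Q { [S [Q { }]] }] [S [Q { }]]]]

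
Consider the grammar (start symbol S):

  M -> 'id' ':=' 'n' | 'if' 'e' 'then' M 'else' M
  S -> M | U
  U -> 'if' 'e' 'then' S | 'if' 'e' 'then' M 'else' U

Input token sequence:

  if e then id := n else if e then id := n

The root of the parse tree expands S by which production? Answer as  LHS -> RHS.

S -> U

[S [U if e then [M id := n] else [U if e then [S [M id := n]]]]]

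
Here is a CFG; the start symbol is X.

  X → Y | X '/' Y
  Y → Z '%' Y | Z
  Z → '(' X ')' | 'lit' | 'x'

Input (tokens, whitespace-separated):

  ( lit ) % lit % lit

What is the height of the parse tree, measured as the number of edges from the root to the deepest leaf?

6

[X [Y [Z ( [X [Y [Z lit]]] )] % [Y [Z lit] % [Y [Z lit]]]]]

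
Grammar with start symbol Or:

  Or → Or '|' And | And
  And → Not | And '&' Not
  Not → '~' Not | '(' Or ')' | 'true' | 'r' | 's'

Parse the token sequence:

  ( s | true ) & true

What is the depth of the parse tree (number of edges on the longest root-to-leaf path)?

8

[Or [And [And [Not ( [Or [Or [And [Not s]]] | [And [Not true]]] )]] & [Not true]]]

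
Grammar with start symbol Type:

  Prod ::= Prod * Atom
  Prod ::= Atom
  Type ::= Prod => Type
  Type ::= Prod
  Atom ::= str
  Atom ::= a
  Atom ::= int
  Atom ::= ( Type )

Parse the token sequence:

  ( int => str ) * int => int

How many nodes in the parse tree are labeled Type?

[Type [Prod [Prod [Atom ( [Type [Prod [Atom int]] => [Type [Prod [Atom str]]]] )]] * [Atom int]] => [Type [Prod [Atom int]]]]

4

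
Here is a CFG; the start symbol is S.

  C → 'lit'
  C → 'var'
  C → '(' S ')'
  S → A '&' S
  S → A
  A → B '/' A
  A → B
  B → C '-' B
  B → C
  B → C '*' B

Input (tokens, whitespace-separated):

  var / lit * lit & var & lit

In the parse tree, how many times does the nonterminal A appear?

[S [A [B [C var]] / [A [B [C lit] * [B [C lit]]]]] & [S [A [B [C var]]] & [S [A [B [C lit]]]]]]

4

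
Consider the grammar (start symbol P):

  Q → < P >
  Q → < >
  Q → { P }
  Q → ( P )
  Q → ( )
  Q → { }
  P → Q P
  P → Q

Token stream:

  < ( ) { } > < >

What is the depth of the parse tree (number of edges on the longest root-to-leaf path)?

[P [Q < [P [Q ( )] [P [Q { }]]] >] [P [Q < >]]]

5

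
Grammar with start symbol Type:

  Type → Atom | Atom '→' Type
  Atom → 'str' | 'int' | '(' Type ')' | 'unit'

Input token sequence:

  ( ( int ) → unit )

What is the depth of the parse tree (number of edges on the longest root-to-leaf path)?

[Type [Atom ( [Type [Atom ( [Type [Atom int]] )] → [Type [Atom unit]]] )]]

6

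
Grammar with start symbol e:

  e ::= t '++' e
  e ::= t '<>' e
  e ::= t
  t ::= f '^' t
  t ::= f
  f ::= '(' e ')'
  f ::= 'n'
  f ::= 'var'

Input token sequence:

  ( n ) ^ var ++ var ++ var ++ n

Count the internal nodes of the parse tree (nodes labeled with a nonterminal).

17

[e [t [f ( [e [t [f n]]] )] ^ [t [f var]]] ++ [e [t [f var]] ++ [e [t [f var]] ++ [e [t [f n]]]]]]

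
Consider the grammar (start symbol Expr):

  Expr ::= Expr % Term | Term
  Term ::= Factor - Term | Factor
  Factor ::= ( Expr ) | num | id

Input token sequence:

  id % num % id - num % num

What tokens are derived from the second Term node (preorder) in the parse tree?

num

[Expr [Expr [Expr [Expr [Term [Factor id]]] % [Term [Factor num]]] % [Term [Factor id] - [Term [Factor num]]]] % [Term [Factor num]]]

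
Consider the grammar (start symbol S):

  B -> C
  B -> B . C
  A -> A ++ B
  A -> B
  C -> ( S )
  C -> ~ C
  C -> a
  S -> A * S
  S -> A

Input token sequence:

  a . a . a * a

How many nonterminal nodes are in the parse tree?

12

[S [A [B [B [B [C a]] . [C a]] . [C a]]] * [S [A [B [C a]]]]]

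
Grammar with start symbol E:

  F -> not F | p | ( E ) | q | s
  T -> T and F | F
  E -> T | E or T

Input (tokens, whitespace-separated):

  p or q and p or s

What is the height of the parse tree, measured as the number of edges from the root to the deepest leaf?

[E [E [E [T [F p]]] or [T [T [F q]] and [F p]]] or [T [F s]]]

5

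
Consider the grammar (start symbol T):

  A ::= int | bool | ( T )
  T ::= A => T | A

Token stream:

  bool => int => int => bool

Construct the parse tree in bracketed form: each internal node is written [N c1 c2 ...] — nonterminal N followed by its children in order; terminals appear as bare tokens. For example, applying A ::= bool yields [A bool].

T
A => T
bool => T
bool => A => T
bool => int => T
bool => int => A => T
bool => int => int => T
bool => int => int => A
bool => int => int => bool

[T [A bool] => [T [A int] => [T [A int] => [T [A bool]]]]]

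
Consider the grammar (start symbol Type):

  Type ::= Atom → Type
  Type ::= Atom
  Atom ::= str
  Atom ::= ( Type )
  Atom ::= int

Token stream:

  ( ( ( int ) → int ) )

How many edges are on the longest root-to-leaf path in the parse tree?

8

[Type [Atom ( [Type [Atom ( [Type [Atom ( [Type [Atom int]] )] → [Type [Atom int]]] )]] )]]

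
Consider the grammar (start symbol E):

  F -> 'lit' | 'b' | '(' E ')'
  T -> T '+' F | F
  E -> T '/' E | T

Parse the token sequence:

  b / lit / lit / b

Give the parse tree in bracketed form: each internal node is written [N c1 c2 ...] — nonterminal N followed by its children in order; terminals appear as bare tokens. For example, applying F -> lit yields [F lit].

E
T / E
F / E
b / E
b / T / E
b / F / E
b / lit / E
b / lit / T / E
b / lit / F / E
b / lit / lit / E
b / lit / lit / T
b / lit / lit / F
b / lit / lit / b

[E [T [F b]] / [E [T [F lit]] / [E [T [F lit]] / [E [T [F b]]]]]]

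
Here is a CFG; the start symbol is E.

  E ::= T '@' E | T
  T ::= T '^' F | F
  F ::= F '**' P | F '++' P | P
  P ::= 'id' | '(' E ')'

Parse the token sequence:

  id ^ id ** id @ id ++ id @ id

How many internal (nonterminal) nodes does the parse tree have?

[E [T [T [F [P id]]] ^ [F [F [P id]] ** [P id]]] @ [E [T [F [F [P id]] ++ [P id]]] @ [E [T [F [P id]]]]]]

19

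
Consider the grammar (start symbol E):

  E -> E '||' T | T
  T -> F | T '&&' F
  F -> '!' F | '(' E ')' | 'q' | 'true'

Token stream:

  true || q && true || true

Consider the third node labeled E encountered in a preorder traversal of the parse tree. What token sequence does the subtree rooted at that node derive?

[E [E [E [T [F true]]] || [T [T [F q]] && [F true]]] || [T [F true]]]

true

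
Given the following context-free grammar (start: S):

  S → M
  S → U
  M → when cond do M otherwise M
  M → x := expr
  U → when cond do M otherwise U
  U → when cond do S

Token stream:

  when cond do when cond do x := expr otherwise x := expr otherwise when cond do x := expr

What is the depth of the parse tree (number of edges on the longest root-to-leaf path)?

[S [U when cond do [M when cond do [M x := expr] otherwise [M x := expr]] otherwise [U when cond do [S [M x := expr]]]]]

5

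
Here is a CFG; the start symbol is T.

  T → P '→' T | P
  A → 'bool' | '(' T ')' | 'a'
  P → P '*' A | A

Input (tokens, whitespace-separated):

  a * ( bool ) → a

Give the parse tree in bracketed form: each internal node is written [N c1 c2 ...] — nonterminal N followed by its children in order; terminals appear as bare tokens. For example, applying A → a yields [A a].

T
P → T
P * A → T
A * A → T
a * A → T
a * ( T ) → T
a * ( P ) → T
a * ( A ) → T
a * ( bool ) → T
a * ( bool ) → P
a * ( bool ) → A
a * ( bool ) → a

[T [P [P [A a]] * [A ( [T [P [A bool]]] )]] → [T [P [A a]]]]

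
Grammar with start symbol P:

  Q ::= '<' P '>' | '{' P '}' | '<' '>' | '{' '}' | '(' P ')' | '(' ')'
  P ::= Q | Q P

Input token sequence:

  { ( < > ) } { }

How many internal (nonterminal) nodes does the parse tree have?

[P [Q { [P [Q ( [P [Q < >]] )]] }] [P [Q { }]]]

8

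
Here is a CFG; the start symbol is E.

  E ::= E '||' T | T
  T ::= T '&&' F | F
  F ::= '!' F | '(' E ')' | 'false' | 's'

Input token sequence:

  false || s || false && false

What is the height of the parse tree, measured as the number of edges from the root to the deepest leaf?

[E [E [E [T [F false]]] || [T [F s]]] || [T [T [F false]] && [F false]]]

5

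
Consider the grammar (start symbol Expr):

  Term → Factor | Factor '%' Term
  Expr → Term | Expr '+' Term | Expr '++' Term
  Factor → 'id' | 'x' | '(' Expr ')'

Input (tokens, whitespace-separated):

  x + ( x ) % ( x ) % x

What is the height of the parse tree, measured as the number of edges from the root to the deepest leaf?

[Expr [Expr [Term [Factor x]]] + [Term [Factor ( [Expr [Term [Factor x]]] )] % [Term [Factor ( [Expr [Term [Factor x]]] )] % [Term [Factor x]]]]]

7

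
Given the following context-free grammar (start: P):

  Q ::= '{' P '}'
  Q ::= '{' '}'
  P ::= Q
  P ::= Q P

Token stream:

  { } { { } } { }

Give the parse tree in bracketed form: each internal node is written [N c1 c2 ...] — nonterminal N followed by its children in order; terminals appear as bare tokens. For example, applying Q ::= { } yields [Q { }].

P
Q P
{ } P
{ } Q P
{ } { P } P
{ } { Q } P
{ } { { } } P
{ } { { } } Q
{ } { { } } { }

[P [Q { }] [P [Q { [P [Q { }]] }] [P [Q { }]]]]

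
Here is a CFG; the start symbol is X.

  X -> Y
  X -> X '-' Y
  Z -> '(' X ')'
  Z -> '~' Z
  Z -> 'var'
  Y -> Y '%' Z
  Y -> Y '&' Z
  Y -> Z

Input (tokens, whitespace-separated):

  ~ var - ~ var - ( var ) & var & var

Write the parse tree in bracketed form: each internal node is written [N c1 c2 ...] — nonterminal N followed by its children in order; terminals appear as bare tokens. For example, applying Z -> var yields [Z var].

X
X - Y
X - Y - Y
Y - Y - Y
Z - Y - Y
~ Z - Y - Y
~ var - Y - Y
~ var - Z - Y
~ var - ~ Z - Y
~ var - ~ var - Y
~ var - ~ var - Y & Z
~ var - ~ var - Y & Z & Z
~ var - ~ var - Z & Z & Z
~ var - ~ var - ( X ) & Z & Z
~ var - ~ var - ( Y ) & Z & Z
~ var - ~ var - ( Z ) & Z & Z
~ var - ~ var - ( var ) & Z & Z
~ var - ~ var - ( var ) & var & Z
~ var - ~ var - ( var ) & var & var

[X [X [X [Y [Z ~ [Z var]]]] - [Y [Z ~ [Z var]]]] - [Y [Y [Y [Z ( [X [Y [Z var]]] )]] & [Z var]] & [Z var]]]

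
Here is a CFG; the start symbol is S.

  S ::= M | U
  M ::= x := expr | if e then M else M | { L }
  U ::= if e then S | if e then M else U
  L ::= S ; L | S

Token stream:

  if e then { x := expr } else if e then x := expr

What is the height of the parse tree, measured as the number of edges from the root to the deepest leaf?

6

[S [U if e then [M { [L [S [M x := expr]]] }] else [U if e then [S [M x := expr]]]]]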